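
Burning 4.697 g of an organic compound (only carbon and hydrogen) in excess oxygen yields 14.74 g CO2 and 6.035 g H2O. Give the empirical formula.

mol C = 14.74 / 44.01 = 0.3349; mass C = 0.3349 × 12.01 = 4.022 g
mol H = 2 × (6.035 / 18.02) = 0.6698; mass H = 0.6698 × 1.008 = 0.6752 g
Smallest is C at 0.3349 mol; normalising gives C 1.000, H 2.000
≈ 1:2 → CH2

CH2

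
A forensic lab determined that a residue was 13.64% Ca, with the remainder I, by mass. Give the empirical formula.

CaI2

Assume 100 g: 13.64 g Ca, 86.36 g I.
Ca: 13.64 g ÷ 40.08 g/mol = 0.3403 mol
I: 86.36 g ÷ 126.90 g/mol = 0.6805 mol
Divide by the smallest (0.3403 mol Ca): Ca 1.000, I 2.000
→ CaI2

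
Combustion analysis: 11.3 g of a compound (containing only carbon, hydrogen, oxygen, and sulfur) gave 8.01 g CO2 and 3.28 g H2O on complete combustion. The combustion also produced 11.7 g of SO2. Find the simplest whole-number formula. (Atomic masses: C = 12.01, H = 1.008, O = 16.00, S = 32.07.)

CH2OS

mol C = 8.01 / 44.01 = 0.1820; mass C = 0.1820 × 12.01 = 2.186 g
mol H = 2 × (3.28 / 18.02) = 0.3640; mass H = 0.3640 × 1.008 = 0.3670 g
mol S = 11.7 / 64.07 = 0.1826; mass S = 5.856 g
mass O = 11.3 − (8.409) = 2.891 g → mol O = 0.1807
Divide by the smallest (0.1807 mol O): C 1.007, H 2.015, O 1.000, S 1.011
→ CH2OS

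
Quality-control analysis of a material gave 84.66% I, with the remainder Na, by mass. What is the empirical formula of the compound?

Assume 100 g: 84.66 g I, 15.34 g Na.
I: 84.66 g ÷ 126.90 g/mol = 0.6671 mol
Na: 15.34 g ÷ 22.99 g/mol = 0.6672 mol
Smallest is I at 0.6671 mol; normalising gives I 1.000, Na 1.000
Ratio ≈ 1:1, so the empirical formula is INa

INa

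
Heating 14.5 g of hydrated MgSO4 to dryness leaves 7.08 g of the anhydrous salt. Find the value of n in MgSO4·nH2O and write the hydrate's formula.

Mass of water lost = 14.5 − 7.08 = 7.42 g → 7.42 / 18.02 = 0.4118 mol H2O
Molar mass of MgSO4 = 120.38 g/mol → mol MgSO4 = 7.08 / 120.38 = 0.05881
n = 0.4118 / 0.05881 = 7.00 ≈ 7 → MgSO4·7H2O

MgSO4·7H2O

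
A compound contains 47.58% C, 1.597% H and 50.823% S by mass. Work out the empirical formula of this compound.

C5H2S2

Assume 100 g: 47.58 g C, 1.597 g H, 50.823 g S.
Moles — C: 47.58 / 12.01 = 3.962 mol; H: 1.597 / 1.008 = 1.584 mol; S: 50.823 / 32.07 = 1.585 mol
Ratios (÷ 1.584): C 2.501, H 1.000, S 1.000
×2: C 5.00, H 2.00, S 2.00 → C5H2S2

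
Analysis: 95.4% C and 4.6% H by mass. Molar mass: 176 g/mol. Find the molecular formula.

C14H8

Assume 100 g: 95.4 g C, 4.6 g H.
C: 95.4 g ÷ 12.01 g/mol = 7.943 mol
H: 4.6 g ÷ 1.008 g/mol = 4.563 mol
Ratios (÷ 4.563): C 1.741, H 1.000
Multiply by 4: C 6.96, H 4.00 → C7H4
Empirical-formula mass = 88.10 g/mol
n = 176 / 88.10 = 2.00 ≈ 2
Molecular formula = (C7H4)×2 = C14H8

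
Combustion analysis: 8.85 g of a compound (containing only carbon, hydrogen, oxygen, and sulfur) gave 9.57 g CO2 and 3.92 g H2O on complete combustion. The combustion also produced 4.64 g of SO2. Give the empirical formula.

mol C = 9.57 / 44.01 = 0.2175; mass C = 0.2175 × 12.01 = 2.612 g
mol H = 2 × (3.92 / 18.02) = 0.4351; mass H = 0.4351 × 1.008 = 0.4386 g
mol S = 4.64 / 64.07 = 0.07242; mass S = 2.323 g
mass O = 8.85 − (5.373) = 3.477 g → mol O = 0.2173
Smallest is S at 0.07242 mol; normalising gives C 3.003, H 6.008, O 3.001, S 1.000
≈ 3:6:3:1 → C3H6O3S

C3H6O3S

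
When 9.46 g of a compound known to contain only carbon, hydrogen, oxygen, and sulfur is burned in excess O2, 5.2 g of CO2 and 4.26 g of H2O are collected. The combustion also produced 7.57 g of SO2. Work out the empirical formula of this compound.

CH4O2S

mol C = 5.2 / 44.01 = 0.1182; mass C = 0.1182 × 12.01 = 1.419 g
mol H = 2 × (4.26 / 18.02) = 0.4728; mass H = 0.4728 × 1.008 = 0.4766 g
mol S = 7.57 / 64.07 = 0.1182; mass S = 3.789 g
mass O = 9.46 − (5.685) = 3.775 g → mol O = 0.2360
Smallest is S at 0.1182 mol; normalising gives C 1.000, H 4.002, O 1.997, S 1.000
Ratio ≈ 1:4:2:1, so the empirical formula is CH4O2S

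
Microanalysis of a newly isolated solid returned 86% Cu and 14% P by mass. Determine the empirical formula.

Cu3P

Assume 100 g: 86 g Cu, 14 g P.
n(Cu) = 86/63.55 = 1.353, n(P) = 14/30.97 = 0.4521
Ratios (÷ 0.4521): Cu 2.994, P 1.000
Ratio ≈ 3:1, so the empirical formula is Cu3P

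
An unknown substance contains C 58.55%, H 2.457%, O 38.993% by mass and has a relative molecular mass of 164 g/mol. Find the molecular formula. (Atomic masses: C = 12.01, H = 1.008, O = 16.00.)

C8H4O4

Assume 100 g: 58.55 g C, 2.457 g H, 38.993 g O.
C: 58.55 g ÷ 12.01 g/mol = 4.875 mol
H: 2.457 g ÷ 1.008 g/mol = 2.438 mol
O: 38.993 g ÷ 16.00 g/mol = 2.437 mol
Divide by the smallest (2.437 mol O): C 2.000, H 1.000, O 1.000
→ C2HO
Empirical-formula mass = 41.03 g/mol
n = 164 / 41.03 = 4.00 ≈ 4
Molecular formula = (C2HO)×4 = C8H4O4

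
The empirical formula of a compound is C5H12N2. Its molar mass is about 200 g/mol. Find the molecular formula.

C10H24N4

Empirical-formula mass = 100.17 g/mol
n = 200 / 100.17 = 2.00 ≈ 2
Molecular formula = (C5H12N2)2 = C10H24N4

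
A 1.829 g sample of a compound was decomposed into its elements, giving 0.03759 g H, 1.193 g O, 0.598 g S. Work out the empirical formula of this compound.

n(H) = 0.03759/1.008 = 0.03729, n(O) = 1.193/16.00 = 0.07456, n(S) = 0.598/32.07 = 0.01865
Ratios (÷ 0.01865): H 2.000, O 3.999, S 1.000
→ H2O4S

H2O4S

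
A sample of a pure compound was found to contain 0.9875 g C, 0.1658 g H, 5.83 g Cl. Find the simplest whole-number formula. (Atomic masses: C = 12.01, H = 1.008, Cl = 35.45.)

Moles — C: 0.9875 / 12.01 = 0.08222 mol; H: 0.1658 / 1.008 = 0.1645 mol; Cl: 5.83 / 35.45 = 0.1645 mol
Smallest is C at 0.08222 mol; normalising gives C 1.000, H 2.000, Cl 2.000
Ratio ≈ 1:2:2, so the empirical formula is CH2Cl2

CH2Cl2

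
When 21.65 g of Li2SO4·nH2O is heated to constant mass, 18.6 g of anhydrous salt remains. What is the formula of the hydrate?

Mass of water lost = 21.65 − 18.6 = 3.05 g → 3.05 / 18.02 = 0.1693 mol H2O
Molar mass of Li2SO4 = 109.95 g/mol → mol Li2SO4 = 18.6 / 109.95 = 0.1692
n = 0.1693 / 0.1692 = 1.00 ≈ 1 → Li2SO4·H2O

Li2SO4·H2O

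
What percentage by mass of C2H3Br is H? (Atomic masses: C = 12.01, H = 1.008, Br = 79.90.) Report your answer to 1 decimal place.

Molar mass = 2(12.01) + 3(1.008) + 1(79.90) = 106.944 g/mol
Mass of H per mole = 3 × 1.008 = 3.024 g
% H = 3.024 / 106.944 × 100 = 2.8%

2.8%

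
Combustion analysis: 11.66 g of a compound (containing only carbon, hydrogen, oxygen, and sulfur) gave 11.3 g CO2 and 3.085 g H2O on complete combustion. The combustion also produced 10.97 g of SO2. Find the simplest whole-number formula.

mol C = 11.3 / 44.01 = 0.2568; mass C = 0.2568 × 12.01 = 3.084 g
mol H = 2 × (3.085 / 18.02) = 0.3424; mass H = 0.3424 × 1.008 = 0.3451 g
mol S = 10.97 / 64.07 = 0.1712; mass S = 5.491 g
mass O = 11.66 − (8.920) = 2.740 g → mol O = 0.1713
Smallest is S at 0.1712 mol; normalising gives C 1.500, H 2.000, O 1.000, S 1.000
×2: C 3.00, H 4.00, O 2.00, S 2.00 → C3H4O2S2

C3H4O2S2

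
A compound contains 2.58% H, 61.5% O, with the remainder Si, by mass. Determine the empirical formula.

Assume 100 g: 2.58 g H, 61.5 g O, 35.92 g Si.
H: 2.58 g ÷ 1.008 g/mol = 2.56 mol
O: 61.5 g ÷ 16.00 g/mol = 3.844 mol
Si: 35.92 g ÷ 28.09 g/mol = 1.279 mol
Divide by the smallest (1.279 mol Si): H 2.002, O 3.006, Si 1.000
≈ 2:3:1 → H2O3Si

H2O3Si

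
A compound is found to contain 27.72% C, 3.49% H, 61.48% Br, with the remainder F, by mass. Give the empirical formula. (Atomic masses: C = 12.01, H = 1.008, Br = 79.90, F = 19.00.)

C6H9Br2F

Assume 100 g: 27.72 g C, 3.49 g H, 61.48 g Br, 7.31 g F.
Moles — C: 27.72 / 12.01 = 2.308 mol; H: 3.49 / 1.008 = 3.462 mol; Br: 61.48 / 79.90 = 0.7695 mol; F: 7.31 / 19.00 = 0.3847 mol
Divide by the smallest (0.3847 mol F): C 5.999, H 8.999, Br 2.000, F 1.000
≈ 6:9:2:1 → C6H9Br2F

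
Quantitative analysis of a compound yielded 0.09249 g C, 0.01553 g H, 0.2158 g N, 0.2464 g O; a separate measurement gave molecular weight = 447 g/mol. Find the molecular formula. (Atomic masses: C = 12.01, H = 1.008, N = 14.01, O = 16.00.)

C6H12N12O12

Moles — C: 0.09249 / 12.01 = 0.007701 mol; H: 0.01553 / 1.008 = 0.01541 mol; N: 0.2158 / 14.01 = 0.0154 mol; O: 0.2464 / 16.00 = 0.0154 mol
Ratios (÷ 0.007701): C 1.000, H 2.001, N 2.000, O 2.000
≈ 1:2:2:2 → CH2N2O2
Empirical-formula mass = 74.05 g/mol
n = 447 / 74.05 = 6.04 ≈ 6
Molecular formula = (CH2N2O2)×6 = C6H12N12O12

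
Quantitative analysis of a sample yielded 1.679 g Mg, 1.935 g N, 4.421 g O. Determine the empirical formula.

MgN2O4

Moles — Mg: 1.679 / 24.31 = 0.06907 mol; N: 1.935 / 14.01 = 0.1381 mol; O: 4.421 / 16.00 = 0.2763 mol
Divide by the smallest (0.06907 mol Mg): Mg 1.000, N 2.000, O 4.001
→ MgN2O4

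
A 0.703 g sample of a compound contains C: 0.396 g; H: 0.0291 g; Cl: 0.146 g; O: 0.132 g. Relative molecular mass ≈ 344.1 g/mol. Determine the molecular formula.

C16H14Cl2O4

n(C) = 0.396/12.01 = 0.03297, n(H) = 0.0291/1.008 = 0.02887, n(Cl) = 0.146/35.45 = 0.004118, n(O) = 0.132/16.00 = 0.00825
Divide by the smallest (0.004118 mol Cl): C 8.006, H 7.010, Cl 1.000, O 2.003
→ C8H7ClO2
Empirical-formula mass = 170.59 g/mol
n = 344.1 / 170.59 = 2.02 ≈ 2
Molecular formula = (C8H7ClO2)×2 = C16H14Cl2O4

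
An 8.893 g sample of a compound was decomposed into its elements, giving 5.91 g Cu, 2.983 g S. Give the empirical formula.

CuS

Moles — Cu: 5.91 / 63.55 = 0.093 mol; S: 2.983 / 32.07 = 0.09302 mol
Smallest is Cu at 0.093 mol; normalising gives Cu 1.000, S 1.000
→ CuS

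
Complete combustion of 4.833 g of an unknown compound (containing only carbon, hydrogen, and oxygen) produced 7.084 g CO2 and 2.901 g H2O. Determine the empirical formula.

mol C = 7.084 / 44.01 = 0.1610; mass C = 0.1610 × 12.01 = 1.933 g
mol H = 2 × (2.901 / 18.02) = 0.3220; mass H = 0.3220 × 1.008 = 0.3246 g
mass O = 4.833 − (2.258) = 2.575 g → mol O = 0.1610
Smallest is O at 0.161 mol; normalising gives C 1.000, H 2.000, O 1.000
≈ 1:2:1 → CH2O

CH2O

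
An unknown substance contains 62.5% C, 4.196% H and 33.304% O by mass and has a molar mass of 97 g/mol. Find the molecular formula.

Assume 100 g: 62.5 g C, 4.196 g H, 33.304 g O.
n(C) = 62.5/12.01 = 5.204, n(H) = 4.196/1.008 = 4.163, n(O) = 33.304/16.00 = 2.082
Ratios (÷ 2.082): C 2.500, H 2.000, O 1.000
×2: C 5.00, H 4.00, O 2.00 → C5H4O2
Empirical-formula mass = 96.08 g/mol
n = 97 / 96.08 = 1.01 ≈ 1
Molecular formula = empirical formula = C5H4O2

C5H4O2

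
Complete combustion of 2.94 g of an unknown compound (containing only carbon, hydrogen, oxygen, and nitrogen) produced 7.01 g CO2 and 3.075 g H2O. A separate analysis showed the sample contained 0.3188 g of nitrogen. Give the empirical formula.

C7H15NO

mol C = 7.01 / 44.01 = 0.1593; mass C = 0.1593 × 12.01 = 1.913 g
mol H = 2 × (3.075 / 18.02) = 0.3413; mass H = 0.3413 × 1.008 = 0.3440 g
mol N = 0.3188 / 14.01 = 0.02276
mass O = 2.94 − (2.576) = 0.3642 g → mol O = 0.02276
Divide by the smallest (0.02276 mol N): C 7.000, H 14.998, N 1.000, O 1.000
≈ 7:15:1:1 → C7H15NO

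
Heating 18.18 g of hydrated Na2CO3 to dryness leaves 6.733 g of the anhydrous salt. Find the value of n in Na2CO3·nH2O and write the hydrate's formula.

Na2CO3·10H2O

Mass of water lost = 18.18 − 6.733 = 11.45 g → 11.45 / 18.02 = 0.6352 mol H2O
Molar mass of Na2CO3 = 105.99 g/mol → mol Na2CO3 = 6.733 / 105.99 = 0.06352
n = 0.6352 / 0.06352 = 10.00 ≈ 10 → Na2CO3·10H2O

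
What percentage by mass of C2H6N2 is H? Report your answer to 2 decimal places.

Molar mass = 2(12.01) + 6(1.008) + 2(14.01) = 58.088 g/mol
Mass of H per mole = 6 × 1.008 = 6.048 g
% H = 6.048 / 58.088 × 100 = 10.41%

10.41%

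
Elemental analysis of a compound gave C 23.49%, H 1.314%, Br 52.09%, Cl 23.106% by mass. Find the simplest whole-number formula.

Assume 100 g: 23.49 g C, 1.314 g H, 52.09 g Br, 23.106 g Cl.
n(C) = 23.49/12.01 = 1.956, n(H) = 1.314/1.008 = 1.304, n(Br) = 52.09/79.90 = 0.6519, n(Cl) = 23.106/35.45 = 0.6518
Smallest is Cl at 0.6518 mol; normalising gives C 3.001, H 2.000, Br 1.000, Cl 1.000
≈ 3:2:1:1 → C3H2BrCl

C3H2BrCl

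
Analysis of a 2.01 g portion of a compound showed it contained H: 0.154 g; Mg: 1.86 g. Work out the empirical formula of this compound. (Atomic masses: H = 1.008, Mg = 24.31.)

H2Mg

n(H) = 0.154/1.008 = 0.1528, n(Mg) = 1.86/24.31 = 0.07651
Ratios (÷ 0.07651): H 1.997, Mg 1.000
Ratio ≈ 2:1, so the empirical formula is H2Mg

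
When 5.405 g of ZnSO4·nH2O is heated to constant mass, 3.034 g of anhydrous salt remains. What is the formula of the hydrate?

ZnSO4·7H2O

Mass of water lost = 5.405 − 3.034 = 2.371 g → 2.371 / 18.02 = 0.1316 mol H2O
Molar mass of ZnSO4 = 161.45 g/mol → mol ZnSO4 = 3.034 / 161.45 = 0.01879
n = 0.1316 / 0.01879 = 7.00 ≈ 7 → ZnSO4·7H2O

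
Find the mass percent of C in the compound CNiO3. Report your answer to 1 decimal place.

Molar mass = 1(12.01) + 1(58.69) + 3(16.00) = 118.700 g/mol
Mass of C per mole = 1 × 12.01 = 12.010 g
% C = 12.010 / 118.700 × 100 = 10.1%

10.1%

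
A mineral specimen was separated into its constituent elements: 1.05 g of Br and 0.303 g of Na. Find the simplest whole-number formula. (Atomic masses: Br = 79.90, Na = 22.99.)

BrNa

Br: 1.05 g ÷ 79.90 g/mol = 0.01314 mol
Na: 0.303 g ÷ 22.99 g/mol = 0.01318 mol
Smallest is Br at 0.01314 mol; normalising gives Br 1.000, Na 1.003
≈ 1:1 → BrNa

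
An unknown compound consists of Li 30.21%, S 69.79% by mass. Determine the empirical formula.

Assume 100 g: 30.21 g Li, 69.79 g S.
n(Li) = 30.21/6.94 = 4.353, n(S) = 69.79/32.07 = 2.176
Divide by the smallest (2.176 mol S): Li 2.000, S 1.000
Ratio ≈ 2:1, so the empirical formula is Li2S

Li2S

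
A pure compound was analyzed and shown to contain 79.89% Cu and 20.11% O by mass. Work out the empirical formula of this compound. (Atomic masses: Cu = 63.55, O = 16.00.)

Assume 100 g: 79.89 g Cu, 20.11 g O.
Moles — Cu: 79.89 / 63.55 = 1.257 mol; O: 20.11 / 16.00 = 1.257 mol
Ratios (÷ 1.257): Cu 1.000, O 1.000
→ CuO

CuO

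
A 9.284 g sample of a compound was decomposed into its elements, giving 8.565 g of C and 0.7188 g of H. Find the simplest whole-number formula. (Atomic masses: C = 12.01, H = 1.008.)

C: 8.565 g ÷ 12.01 g/mol = 0.7132 mol
H: 0.7188 g ÷ 1.008 g/mol = 0.7131 mol
Smallest is H at 0.7131 mol; normalising gives C 1.000, H 1.000
≈ 1:1 → CH

CH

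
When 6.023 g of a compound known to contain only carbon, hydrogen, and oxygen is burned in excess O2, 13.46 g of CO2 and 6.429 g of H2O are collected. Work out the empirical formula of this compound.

C3H7O

mol C = 13.46 / 44.01 = 0.3058; mass C = 0.3058 × 12.01 = 3.673 g
mol H = 2 × (6.429 / 18.02) = 0.7135; mass H = 0.7135 × 1.008 = 0.7192 g
mass O = 6.023 − (4.392) = 1.631 g → mol O = 0.1019
Ratios (÷ 0.1019): C 3.001, H 7.001, O 1.000
Ratio ≈ 3:7:1, so the empirical formula is C3H7O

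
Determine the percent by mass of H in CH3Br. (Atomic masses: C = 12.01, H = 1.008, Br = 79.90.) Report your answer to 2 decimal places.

Molar mass = 1(12.01) + 3(1.008) + 1(79.90) = 94.934 g/mol
Mass of H per mole = 3 × 1.008 = 3.024 g
% H = 3.024 / 94.934 × 100 = 3.19%

3.19%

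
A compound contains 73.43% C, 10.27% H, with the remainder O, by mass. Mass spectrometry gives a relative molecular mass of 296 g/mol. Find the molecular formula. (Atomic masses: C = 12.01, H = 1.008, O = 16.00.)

Assume 100 g: 73.43 g C, 10.27 g H, 16.3 g O.
n(C) = 73.43/12.01 = 6.114, n(H) = 10.27/1.008 = 10.19, n(O) = 16.3/16.00 = 1.019
Ratios (÷ 1.019): C 6.002, H 10.001, O 1.000
→ C6H10O
Empirical-formula mass = 98.14 g/mol
n = 296 / 98.14 = 3.02 ≈ 3
Molecular formula = (C6H10O)×3 = C18H30O3

C18H30O3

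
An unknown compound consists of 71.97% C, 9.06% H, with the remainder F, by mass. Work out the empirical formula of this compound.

Assume 100 g: 71.97 g C, 9.06 g H, 18.97 g F.
Moles — C: 71.97 / 12.01 = 5.993 mol; H: 9.06 / 1.008 = 8.988 mol; F: 18.97 / 19.00 = 0.9984 mol
Ratios (÷ 0.9984): C 6.002, H 9.002, F 1.000
≈ 6:9:1 → C6H9F

C6H9F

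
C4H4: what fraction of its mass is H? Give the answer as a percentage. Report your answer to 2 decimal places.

7.74%

Molar mass = 4(12.01) + 4(1.008) = 52.072 g/mol
Mass of H per mole = 4 × 1.008 = 4.032 g
% H = 4.032 / 52.072 × 100 = 7.74%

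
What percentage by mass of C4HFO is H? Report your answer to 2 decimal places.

1.20%

Molar mass = 4(12.01) + 1(1.008) + 1(19.00) + 1(16.00) = 84.048 g/mol
Mass of H per mole = 1 × 1.008 = 1.008 g
% H = 1.008 / 84.048 × 100 = 1.20%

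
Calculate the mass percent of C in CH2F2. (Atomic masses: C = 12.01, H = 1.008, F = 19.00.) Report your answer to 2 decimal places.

Molar mass = 1(12.01) + 2(1.008) + 2(19.00) = 52.026 g/mol
Mass of C per mole = 1 × 12.01 = 12.010 g
% C = 12.010 / 52.026 × 100 = 23.08%

23.08%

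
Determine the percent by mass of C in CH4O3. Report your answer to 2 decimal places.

18.75%

Molar mass = 1(12.01) + 4(1.008) + 3(16.00) = 64.042 g/mol
Mass of C per mole = 1 × 12.01 = 12.010 g
% C = 12.010 / 64.042 × 100 = 18.75%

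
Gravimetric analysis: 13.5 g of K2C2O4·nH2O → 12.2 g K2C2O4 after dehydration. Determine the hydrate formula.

K2C2O4·H2O

Mass of water lost = 13.5 − 12.2 = 1.3 g → 1.3 / 18.02 = 0.07214 mol H2O
Molar mass of K2C2O4 = 166.22 g/mol → mol K2C2O4 = 12.2 / 166.22 = 0.0734
n = 0.07214 / 0.0734 = 0.98 ≈ 1 → K2C2O4·H2O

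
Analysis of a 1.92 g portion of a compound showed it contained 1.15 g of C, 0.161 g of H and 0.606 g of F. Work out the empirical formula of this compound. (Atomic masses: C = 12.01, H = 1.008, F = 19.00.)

Moles — C: 1.15 / 12.01 = 0.09575 mol; H: 0.161 / 1.008 = 0.1597 mol; F: 0.606 / 19.00 = 0.03189 mol
Smallest is F at 0.03189 mol; normalising gives C 3.002, H 5.008, F 1.000
Ratio ≈ 3:5:1, so the empirical formula is C3H5F

C3H5F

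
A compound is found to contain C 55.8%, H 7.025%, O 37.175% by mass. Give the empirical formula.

Assume 100 g: 55.8 g C, 7.025 g H, 37.175 g O.
C: 55.8 g ÷ 12.01 g/mol = 4.646 mol
H: 7.025 g ÷ 1.008 g/mol = 6.969 mol
O: 37.175 g ÷ 16.00 g/mol = 2.323 mol
Smallest is O at 2.323 mol; normalising gives C 2.000, H 3.000, O 1.000
≈ 2:3:1 → C2H3O

C2H3O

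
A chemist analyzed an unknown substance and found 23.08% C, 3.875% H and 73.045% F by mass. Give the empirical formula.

Assume 100 g: 23.08 g C, 3.875 g H, 73.045 g F.
n(C) = 23.08/12.01 = 1.922, n(H) = 3.875/1.008 = 3.844, n(F) = 73.045/19.00 = 3.844
Divide by the smallest (1.922 mol C): C 1.000, H 2.000, F 2.001
≈ 1:2:2 → CH2F2

CH2F2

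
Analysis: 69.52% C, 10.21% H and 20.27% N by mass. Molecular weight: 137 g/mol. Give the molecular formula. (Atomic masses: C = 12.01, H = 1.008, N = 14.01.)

Assume 100 g: 69.52 g C, 10.21 g H, 20.27 g N.
Moles — C: 69.52 / 12.01 = 5.789 mol; H: 10.21 / 1.008 = 10.13 mol; N: 20.27 / 14.01 = 1.447 mol
Ratios (÷ 1.447): C 4.001, H 7.001, N 1.000
≈ 4:7:1 → C4H7N
Empirical-formula mass = 69.11 g/mol
n = 137 / 69.11 = 1.98 ≈ 2
Molecular formula = (C4H7N)×2 = C8H14N2

C8H14N2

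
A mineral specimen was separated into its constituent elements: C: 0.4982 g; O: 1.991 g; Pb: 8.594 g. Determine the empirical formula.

CO3Pb

C: 0.4982 g ÷ 12.01 g/mol = 0.04148 mol
O: 1.991 g ÷ 16.00 g/mol = 0.1244 mol
Pb: 8.594 g ÷ 207.2 g/mol = 0.04148 mol
Ratios (÷ 0.04148): C 1.000, O 3.000, Pb 1.000
≈ 1:3:1 → CO3Pb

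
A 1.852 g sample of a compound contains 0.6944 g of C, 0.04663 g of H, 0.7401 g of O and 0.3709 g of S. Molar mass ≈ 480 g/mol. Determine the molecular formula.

n(C) = 0.6944/12.01 = 0.05782, n(H) = 0.04663/1.008 = 0.04626, n(O) = 0.7401/16.00 = 0.04626, n(S) = 0.3709/32.07 = 0.01157
Ratios (÷ 0.01157): C 4.999, H 4.000, O 4.000, S 1.000
Ratio ≈ 5:4:4:1, so the empirical formula is C5H4O4S
Empirical-formula mass = 160.15 g/mol
n = 480 / 160.15 = 3.00 ≈ 3
Molecular formula = (C5H4O4S)×3 = C15H12O12S3

C15H12O12S3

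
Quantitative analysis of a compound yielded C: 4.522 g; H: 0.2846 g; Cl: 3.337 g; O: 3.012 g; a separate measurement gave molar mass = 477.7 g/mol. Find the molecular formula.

C16H12Cl4O8

Moles — C: 4.522 / 12.01 = 0.3765 mol; H: 0.2846 / 1.008 = 0.2823 mol; Cl: 3.337 / 35.45 = 0.09413 mol; O: 3.012 / 16.00 = 0.1883 mol
Ratios (÷ 0.09413): C 4.000, H 2.999, Cl 1.000, O 2.000
→ C4H3ClO2
Empirical-formula mass = 118.51 g/mol
n = 477.7 / 118.51 = 4.03 ≈ 4
Molecular formula = (C4H3ClO2)×4 = C16H12Cl4O8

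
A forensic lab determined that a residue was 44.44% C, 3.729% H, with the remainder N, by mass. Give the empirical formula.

CHN

Assume 100 g: 44.44 g C, 3.729 g H, 51.831 g N.
Moles — C: 44.44 / 12.01 = 3.7 mol; H: 3.729 / 1.008 = 3.699 mol; N: 51.831 / 14.01 = 3.7 mol
Divide by the smallest (3.699 mol H): C 1.000, H 1.000, N 1.000
≈ 1:1:1 → CHN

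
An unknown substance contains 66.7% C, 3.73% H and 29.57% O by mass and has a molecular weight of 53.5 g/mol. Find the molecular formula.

C3H2O

Assume 100 g: 66.7 g C, 3.73 g H, 29.57 g O.
n(C) = 66.7/12.01 = 5.554, n(H) = 3.73/1.008 = 3.7, n(O) = 29.57/16.00 = 1.848
Ratios (÷ 1.848): C 3.005, H 2.002, O 1.000
→ C3H2O
Empirical-formula mass = 54.05 g/mol
n = 53.5 / 54.05 = 0.99 ≈ 1
Molecular formula = empirical formula = C3H2O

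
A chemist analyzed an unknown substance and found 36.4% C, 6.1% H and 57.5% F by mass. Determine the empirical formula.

CH2F

Assume 100 g: 36.4 g C, 6.1 g H, 57.5 g F.
Moles — C: 36.4 / 12.01 = 3.031 mol; H: 6.1 / 1.008 = 6.052 mol; F: 57.5 / 19.00 = 3.026 mol
Smallest is F at 3.026 mol; normalising gives C 1.001, H 2.000, F 1.000
Ratio ≈ 1:2:1, so the empirical formula is CH2F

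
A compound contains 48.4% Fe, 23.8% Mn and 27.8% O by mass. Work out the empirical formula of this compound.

Assume 100 g: 48.4 g Fe, 23.8 g Mn, 27.8 g O.
Moles — Fe: 48.4 / 55.85 = 0.8666 mol; Mn: 23.8 / 54.94 = 0.4332 mol; O: 27.8 / 16.00 = 1.738 mol
Divide by the smallest (0.4332 mol Mn): Fe 2.000, Mn 1.000, O 4.011
≈ 2:1:4 → Fe2MnO4

Fe2MnO4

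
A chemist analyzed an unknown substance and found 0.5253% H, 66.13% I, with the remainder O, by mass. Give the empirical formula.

Assume 100 g: 0.5253 g H, 66.13 g I, 33.345 g O.
n(H) = 0.5253/1.008 = 0.5211, n(I) = 66.13/126.90 = 0.5211, n(O) = 33.345/16.00 = 2.084
Smallest is I at 0.5211 mol; normalising gives H 1.000, I 1.000, O 3.999
Ratio ≈ 1:1:4, so the empirical formula is HIO4

HIO4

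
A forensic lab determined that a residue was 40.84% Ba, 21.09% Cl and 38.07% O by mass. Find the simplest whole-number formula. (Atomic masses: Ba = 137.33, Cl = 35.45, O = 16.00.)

Assume 100 g: 40.84 g Ba, 21.09 g Cl, 38.07 g O.
Moles — Ba: 40.84 / 137.33 = 0.2974 mol; Cl: 21.09 / 35.45 = 0.5949 mol; O: 38.07 / 16.00 = 2.379 mol
Smallest is Ba at 0.2974 mol; normalising gives Ba 1.000, Cl 2.001, O 8.001
≈ 1:2:8 → BaCl2O8

BaCl2O8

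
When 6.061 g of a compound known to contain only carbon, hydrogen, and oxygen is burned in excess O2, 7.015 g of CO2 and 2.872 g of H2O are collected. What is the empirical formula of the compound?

C2H4O3

mol C = 7.015 / 44.01 = 0.1594; mass C = 0.1594 × 12.01 = 1.914 g
mol H = 2 × (2.872 / 18.02) = 0.3188; mass H = 0.3188 × 1.008 = 0.3213 g
mass O = 6.061 − (2.236) = 3.825 g → mol O = 0.2391
Divide by the smallest (0.1594 mol C): C 1.000, H 2.000, O 1.500
×2: C 2.00, H 4.00, O 3.00 → C2H4O3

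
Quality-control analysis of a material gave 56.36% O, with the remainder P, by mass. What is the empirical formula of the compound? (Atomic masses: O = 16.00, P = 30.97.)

O5P2

Assume 100 g: 56.36 g O, 43.64 g P.
O: 56.36 g ÷ 16.00 g/mol = 3.522 mol
P: 43.64 g ÷ 30.97 g/mol = 1.409 mol
Smallest is P at 1.409 mol; normalising gives O 2.500, P 1.000
Multiply by 2: O 5.00, P 2.00 → O5P2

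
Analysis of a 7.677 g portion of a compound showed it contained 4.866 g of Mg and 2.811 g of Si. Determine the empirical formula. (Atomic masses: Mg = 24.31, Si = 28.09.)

Mg2Si

n(Mg) = 4.866/24.31 = 0.2002, n(Si) = 2.811/28.09 = 0.1001
Divide by the smallest (0.1001 mol Si): Mg 2.000, Si 1.000
Ratio ≈ 2:1, so the empirical formula is Mg2Si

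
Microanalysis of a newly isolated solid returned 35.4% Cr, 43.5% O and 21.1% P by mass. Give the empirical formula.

Assume 100 g: 35.4 g Cr, 43.5 g O, 21.1 g P.
n(Cr) = 35.4/52.00 = 0.6808, n(O) = 43.5/16.00 = 2.719, n(P) = 21.1/30.97 = 0.6813
Divide by the smallest (0.6808 mol Cr): Cr 1.000, O 3.994, P 1.001
≈ 1:4:1 → CrO4P

CrO4P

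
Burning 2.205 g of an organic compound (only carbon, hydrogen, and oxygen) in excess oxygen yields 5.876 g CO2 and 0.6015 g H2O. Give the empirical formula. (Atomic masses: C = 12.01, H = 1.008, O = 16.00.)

C4H2O

mol C = 5.876 / 44.01 = 0.1335; mass C = 0.1335 × 12.01 = 1.604 g
mol H = 2 × (0.6015 / 18.02) = 0.06676; mass H = 0.06676 × 1.008 = 0.06729 g
mass O = 2.205 − (1.671) = 0.5342 g → mol O = 0.03339
Ratios (÷ 0.03339): C 3.999, H 2.000, O 1.000
→ C4H2O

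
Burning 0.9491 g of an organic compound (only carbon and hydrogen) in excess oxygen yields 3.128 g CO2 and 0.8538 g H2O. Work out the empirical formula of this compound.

mol C = 3.128 / 44.01 = 0.07107; mass C = 0.07107 × 12.01 = 0.8536 g
mol H = 2 × (0.8538 / 18.02) = 0.09476; mass H = 0.09476 × 1.008 = 0.09552 g
Divide by the smallest (0.07107 mol C): C 1.000, H 1.333
Scaling by 3: C 3.00, H 4.00 → C3H4

C3H4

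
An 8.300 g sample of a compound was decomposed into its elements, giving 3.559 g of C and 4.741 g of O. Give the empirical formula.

Moles — C: 3.559 / 12.01 = 0.2963 mol; O: 4.741 / 16.00 = 0.2963 mol
Smallest is O at 0.2963 mol; normalising gives C 1.000, O 1.000
≈ 1:1 → CO

CO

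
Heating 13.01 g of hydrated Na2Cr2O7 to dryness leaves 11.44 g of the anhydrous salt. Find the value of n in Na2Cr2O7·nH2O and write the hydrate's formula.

Mass of water lost = 13.01 − 11.44 = 1.57 g → 1.57 / 18.02 = 0.08713 mol H2O
Molar mass of Na2Cr2O7 = 261.98 g/mol → mol Na2Cr2O7 = 11.44 / 261.98 = 0.04367
n = 0.08713 / 0.04367 = 2.00 ≈ 2 → Na2Cr2O7·2H2O

Na2Cr2O7·2H2O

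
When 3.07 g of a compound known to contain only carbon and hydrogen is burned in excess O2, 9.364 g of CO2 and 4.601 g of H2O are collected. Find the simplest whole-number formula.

C5H12

mol C = 9.364 / 44.01 = 0.2128; mass C = 0.2128 × 12.01 = 2.555 g
mol H = 2 × (4.601 / 18.02) = 0.5107; mass H = 0.5107 × 1.008 = 0.5147 g
Smallest is C at 0.2128 mol; normalising gives C 1.000, H 2.400
×5: C 5.00, H 12.00 → C5H12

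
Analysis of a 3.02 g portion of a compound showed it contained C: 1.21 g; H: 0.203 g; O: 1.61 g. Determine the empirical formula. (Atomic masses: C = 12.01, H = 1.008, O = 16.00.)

CH2O

C: 1.21 g ÷ 12.01 g/mol = 0.1007 mol
H: 0.203 g ÷ 1.008 g/mol = 0.2014 mol
O: 1.61 g ÷ 16.00 g/mol = 0.1006 mol
Divide by the smallest (0.1006 mol O): C 1.001, H 2.001, O 1.000
≈ 1:2:1 → CH2O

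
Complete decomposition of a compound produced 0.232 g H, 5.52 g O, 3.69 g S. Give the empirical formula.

Moles — H: 0.232 / 1.008 = 0.2302 mol; O: 5.52 / 16.00 = 0.345 mol; S: 3.69 / 32.07 = 0.1151 mol
Ratios (÷ 0.1151): H 2.000, O 2.998, S 1.000
≈ 2:3:1 → H2O3S

H2O3S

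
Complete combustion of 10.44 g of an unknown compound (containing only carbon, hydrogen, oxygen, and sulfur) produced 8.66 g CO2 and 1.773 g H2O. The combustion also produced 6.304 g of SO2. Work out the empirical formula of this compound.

mol C = 8.66 / 44.01 = 0.1968; mass C = 0.1968 × 12.01 = 2.363 g
mol H = 2 × (1.773 / 18.02) = 0.1968; mass H = 0.1968 × 1.008 = 0.1984 g
mol S = 6.304 / 64.07 = 0.09839; mass S = 3.155 g
mass O = 10.44 − (5.717) = 4.723 g → mol O = 0.2952
Smallest is S at 0.09839 mol; normalising gives C 2.000, H 2.000, O 3.000, S 1.000
≈ 2:2:3:1 → C2H2O3S

C2H2O3S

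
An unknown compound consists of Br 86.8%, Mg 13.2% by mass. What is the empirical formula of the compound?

Br2Mg

Assume 100 g: 86.8 g Br, 13.2 g Mg.
n(Br) = 86.8/79.90 = 1.086, n(Mg) = 13.2/24.31 = 0.543
Divide by the smallest (0.543 mol Mg): Br 2.001, Mg 1.000
≈ 2:1 → Br2Mg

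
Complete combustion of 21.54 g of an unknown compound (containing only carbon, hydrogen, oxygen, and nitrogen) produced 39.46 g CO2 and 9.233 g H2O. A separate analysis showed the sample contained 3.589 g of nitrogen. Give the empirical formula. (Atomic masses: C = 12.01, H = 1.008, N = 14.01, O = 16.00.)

mol C = 39.46 / 44.01 = 0.8966; mass C = 0.8966 × 12.01 = 10.77 g
mol H = 2 × (9.233 / 18.02) = 1.025; mass H = 1.025 × 1.008 = 1.033 g
mol N = 3.589 / 14.01 = 0.2562
mass O = 21.54 − (15.39) = 6.150 g → mol O = 0.3844
Ratios (÷ 0.2562): C 3.500, H 4.000, N 1.000, O 1.500
Scaling by 2: C 7.00, H 8.00, N 2.00, O 3.00 → C7H8N2O3

C7H8N2O3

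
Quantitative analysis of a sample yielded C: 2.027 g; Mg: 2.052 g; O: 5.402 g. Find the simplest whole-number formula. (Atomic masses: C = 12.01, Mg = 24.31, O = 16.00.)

n(C) = 2.027/12.01 = 0.1688, n(Mg) = 2.052/24.31 = 0.08441, n(O) = 5.402/16.00 = 0.3376
Divide by the smallest (0.08441 mol Mg): C 1.999, Mg 1.000, O 4.000
≈ 2:1:4 → C2MgO4

C2MgO4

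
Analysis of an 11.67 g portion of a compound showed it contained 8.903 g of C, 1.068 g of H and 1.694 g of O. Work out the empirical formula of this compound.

Moles — C: 8.903 / 12.01 = 0.7413 mol; H: 1.068 / 1.008 = 1.06 mol; O: 1.694 / 16.00 = 0.1059 mol
Divide by the smallest (0.1059 mol O): C 7.002, H 10.007, O 1.000
→ C7H10O

C7H10O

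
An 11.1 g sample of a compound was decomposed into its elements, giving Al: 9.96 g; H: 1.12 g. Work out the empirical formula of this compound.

Al: 9.96 g ÷ 26.98 g/mol = 0.3692 mol
H: 1.12 g ÷ 1.008 g/mol = 1.111 mol
Smallest is Al at 0.3692 mol; normalising gives Al 1.000, H 3.010
Ratio ≈ 1:3, so the empirical formula is AlH3

AlH3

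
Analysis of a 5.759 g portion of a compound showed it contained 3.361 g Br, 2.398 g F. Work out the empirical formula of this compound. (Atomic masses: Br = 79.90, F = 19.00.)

Moles — Br: 3.361 / 79.90 = 0.04207 mol; F: 2.398 / 19.00 = 0.1262 mol
Ratios (÷ 0.04207): Br 1.000, F 3.000
Ratio ≈ 1:3, so the empirical formula is BrF3

BrF3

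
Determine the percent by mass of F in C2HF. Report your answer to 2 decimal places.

43.15%

Molar mass = 2(12.01) + 1(1.008) + 1(19.00) = 44.028 g/mol
Mass of F per mole = 1 × 19.00 = 19.000 g
% F = 19.000 / 44.028 × 100 = 43.15%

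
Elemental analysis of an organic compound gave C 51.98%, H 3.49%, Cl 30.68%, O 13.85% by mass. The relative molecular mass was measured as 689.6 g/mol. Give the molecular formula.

Assume 100 g: 51.98 g C, 3.49 g H, 30.68 g Cl, 13.85 g O.
C: 51.98 g ÷ 12.01 g/mol = 4.328 mol
H: 3.49 g ÷ 1.008 g/mol = 3.462 mol
Cl: 30.68 g ÷ 35.45 g/mol = 0.8654 mol
O: 13.85 g ÷ 16.00 g/mol = 0.8656 mol
Ratios (÷ 0.8654): C 5.001, H 4.001, Cl 1.000, O 1.000
Ratio ≈ 5:4:1:1, so the empirical formula is C5H4ClO
Empirical-formula mass = 115.53 g/mol
n = 689.6 / 115.53 = 5.97 ≈ 6
Molecular formula = (C5H4ClO)×6 = C30H24Cl6O6

C30H24Cl6O6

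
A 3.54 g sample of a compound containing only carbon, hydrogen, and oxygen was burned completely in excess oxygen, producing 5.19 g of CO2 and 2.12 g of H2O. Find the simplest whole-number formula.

mol C = 5.19 / 44.01 = 0.1179; mass C = 0.1179 × 12.01 = 1.416 g
mol H = 2 × (2.12 / 18.02) = 0.2353; mass H = 0.2353 × 1.008 = 0.2372 g
mass O = 3.54 − (1.653) = 1.887 g → mol O = 0.1179
Smallest is O at 0.1179 mol; normalising gives C 1.000, H 1.996, O 1.000
→ CH2O

CH2O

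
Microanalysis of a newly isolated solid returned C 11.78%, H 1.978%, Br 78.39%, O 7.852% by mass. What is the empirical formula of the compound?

Assume 100 g: 11.78 g C, 1.978 g H, 78.39 g Br, 7.852 g O.
n(C) = 11.78/12.01 = 0.9808, n(H) = 1.978/1.008 = 1.962, n(Br) = 78.39/79.90 = 0.9811, n(O) = 7.852/16.00 = 0.4908
Divide by the smallest (0.4908 mol O): C 1.999, H 3.999, Br 1.999, O 1.000
Ratio ≈ 2:4:2:1, so the empirical formula is C2H4Br2O

C2H4Br2O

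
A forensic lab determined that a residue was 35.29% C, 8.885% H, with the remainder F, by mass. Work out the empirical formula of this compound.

Assume 100 g: 35.29 g C, 8.885 g H, 55.825 g F.
C: 35.29 g ÷ 12.01 g/mol = 2.938 mol
H: 8.885 g ÷ 1.008 g/mol = 8.814 mol
F: 55.825 g ÷ 19.00 g/mol = 2.938 mol
Ratios (÷ 2.938): C 1.000, H 3.000, F 1.000
Ratio ≈ 1:3:1, so the empirical formula is CH3F

CH3F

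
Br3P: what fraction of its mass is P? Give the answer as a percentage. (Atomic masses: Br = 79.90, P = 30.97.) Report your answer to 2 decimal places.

11.44%

Molar mass = 3(79.90) + 1(30.97) = 270.670 g/mol
Mass of P per mole = 1 × 30.97 = 30.970 g
% P = 30.970 / 270.670 × 100 = 11.44%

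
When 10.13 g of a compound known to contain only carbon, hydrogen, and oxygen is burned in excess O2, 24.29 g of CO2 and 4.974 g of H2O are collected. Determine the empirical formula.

mol C = 24.29 / 44.01 = 0.5519; mass C = 0.5519 × 12.01 = 6.629 g
mol H = 2 × (4.974 / 18.02) = 0.5521; mass H = 0.5521 × 1.008 = 0.5565 g
mass O = 10.13 − (7.185) = 2.945 g → mol O = 0.1841
Divide by the smallest (0.1841 mol O): C 2.999, H 2.999, O 1.000
≈ 3:3:1 → C3H3O

C3H3O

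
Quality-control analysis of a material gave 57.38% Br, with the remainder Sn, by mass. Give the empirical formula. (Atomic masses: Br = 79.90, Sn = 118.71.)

Br2Sn

Assume 100 g: 57.38 g Br, 42.62 g Sn.
n(Br) = 57.38/79.90 = 0.7181, n(Sn) = 42.62/118.71 = 0.359
Divide by the smallest (0.359 mol Sn): Br 2.000, Sn 1.000
≈ 2:1 → Br2Sn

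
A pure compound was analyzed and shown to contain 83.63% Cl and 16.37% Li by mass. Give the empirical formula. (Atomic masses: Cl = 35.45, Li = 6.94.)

Assume 100 g: 83.63 g Cl, 16.37 g Li.
Cl: 83.63 g ÷ 35.45 g/mol = 2.359 mol
Li: 16.37 g ÷ 6.94 g/mol = 2.359 mol
Divide by the smallest (2.359 mol Li): Cl 1.000, Li 1.000
Ratio ≈ 1:1, so the empirical formula is ClLi

ClLi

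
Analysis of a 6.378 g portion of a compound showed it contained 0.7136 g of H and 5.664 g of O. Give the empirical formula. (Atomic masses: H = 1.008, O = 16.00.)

H2O

n(H) = 0.7136/1.008 = 0.7079, n(O) = 5.664/16.00 = 0.354
Divide by the smallest (0.354 mol O): H 2.000, O 1.000
≈ 2:1 → H2O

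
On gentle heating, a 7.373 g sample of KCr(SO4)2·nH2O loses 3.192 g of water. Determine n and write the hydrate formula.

Mass of anhydrous KCr(SO4)2 = 7.373 − 3.192 = 4.181 g
mol H2O = 3.192 / 18.02 = 0.1771
Molar mass of KCr(SO4)2 = 283.24 g/mol → mol KCr(SO4)2 = 4.181 / 283.24 = 0.01476
n = 0.1771 / 0.01476 = 12.00 ≈ 12 → KCr(SO4)2·12H2O

KCr(SO4)2·12H2O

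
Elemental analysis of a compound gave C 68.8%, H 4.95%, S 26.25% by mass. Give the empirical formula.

C7H6S

Assume 100 g: 68.8 g C, 4.95 g H, 26.25 g S.
n(C) = 68.8/12.01 = 5.729, n(H) = 4.95/1.008 = 4.911, n(S) = 26.25/32.07 = 0.8185
Smallest is S at 0.8185 mol; normalising gives C 6.999, H 5.999, S 1.000
Ratio ≈ 7:6:1, so the empirical formula is C7H6S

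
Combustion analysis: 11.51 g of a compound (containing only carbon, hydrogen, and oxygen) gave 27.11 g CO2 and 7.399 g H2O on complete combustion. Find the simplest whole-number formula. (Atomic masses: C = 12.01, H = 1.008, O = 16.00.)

C3H4O

mol C = 27.11 / 44.01 = 0.6160; mass C = 0.6160 × 12.01 = 7.398 g
mol H = 2 × (7.399 / 18.02) = 0.8212; mass H = 0.8212 × 1.008 = 0.8278 g
mass O = 11.51 − (8.226) = 3.284 g → mol O = 0.2053
Divide by the smallest (0.2053 mol O): C 3.001, H 4.001, O 1.000
≈ 3:4:1 → C3H4O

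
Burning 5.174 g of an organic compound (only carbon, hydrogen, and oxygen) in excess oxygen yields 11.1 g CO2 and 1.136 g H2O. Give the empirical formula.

mol C = 11.1 / 44.01 = 0.2522; mass C = 0.2522 × 12.01 = 3.029 g
mol H = 2 × (1.136 / 18.02) = 0.1261; mass H = 0.1261 × 1.008 = 0.1271 g
mass O = 5.174 − (3.156) = 2.018 g → mol O = 0.1261
Divide by the smallest (0.1261 mol H): C 2.000, H 1.000, O 1.000
≈ 2:1:1 → C2HO

C2HO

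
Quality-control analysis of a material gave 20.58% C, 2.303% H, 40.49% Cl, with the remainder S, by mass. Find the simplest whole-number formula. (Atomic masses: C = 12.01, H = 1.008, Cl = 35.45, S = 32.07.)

C3H4Cl2S2

Assume 100 g: 20.58 g C, 2.303 g H, 40.49 g Cl, 36.627 g S.
Moles — C: 20.58 / 12.01 = 1.714 mol; H: 2.303 / 1.008 = 2.285 mol; Cl: 40.49 / 35.45 = 1.142 mol; S: 36.627 / 32.07 = 1.142 mol
Ratios (÷ 1.142): C 1.500, H 2.000, Cl 1.000, S 1.000
×2: C 3.00, H 4.00, Cl 2.00, S 2.00 → C3H4Cl2S2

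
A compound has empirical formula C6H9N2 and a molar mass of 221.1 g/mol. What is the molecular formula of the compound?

C12H18N4

Empirical-formula mass = 109.15 g/mol
n = 221.1 / 109.15 = 2.03 ≈ 2
Molecular formula = (C6H9N2)2 = C12H18N4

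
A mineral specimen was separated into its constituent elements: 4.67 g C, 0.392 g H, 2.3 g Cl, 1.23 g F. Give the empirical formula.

Moles — C: 4.67 / 12.01 = 0.3888 mol; H: 0.392 / 1.008 = 0.3889 mol; Cl: 2.3 / 35.45 = 0.06488 mol; F: 1.23 / 19.00 = 0.06474 mol
Smallest is F at 0.06474 mol; normalising gives C 6.007, H 6.007, Cl 1.002, F 1.000
Ratio ≈ 6:6:1:1, so the empirical formula is C6H6ClF

C6H6ClF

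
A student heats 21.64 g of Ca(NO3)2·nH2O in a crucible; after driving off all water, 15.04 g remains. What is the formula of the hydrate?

Ca(NO3)2·4H2O

Mass of water lost = 21.64 − 15.04 = 6.6 g → 6.6 / 18.02 = 0.3663 mol H2O
Molar mass of Ca(NO3)2 = 164.10 g/mol → mol Ca(NO3)2 = 15.04 / 164.10 = 0.09165
n = 0.3663 / 0.09165 = 4.00 ≈ 4 → Ca(NO3)2·4H2O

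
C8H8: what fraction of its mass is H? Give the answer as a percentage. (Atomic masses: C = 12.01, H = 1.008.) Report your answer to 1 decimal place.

Molar mass = 8(12.01) + 8(1.008) = 104.144 g/mol
Mass of H per mole = 8 × 1.008 = 8.064 g
% H = 8.064 / 104.144 × 100 = 7.7%

7.7%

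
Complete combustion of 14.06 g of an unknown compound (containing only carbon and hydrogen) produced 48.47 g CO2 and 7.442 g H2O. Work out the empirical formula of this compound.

C4H3

mol C = 48.47 / 44.01 = 1.101; mass C = 1.101 × 12.01 = 13.23 g
mol H = 2 × (7.442 / 18.02) = 0.8260; mass H = 0.8260 × 1.008 = 0.8326 g
Smallest is H at 0.826 mol; normalising gives C 1.333, H 1.000
Multiply by 3: C 4.00, H 3.00 → C4H3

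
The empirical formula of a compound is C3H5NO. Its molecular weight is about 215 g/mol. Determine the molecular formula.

Empirical-formula mass = 71.08 g/mol
n = 215 / 71.08 = 3.02 ≈ 3
Molecular formula = (C3H5NO)3 = C9H15N3O3

C9H15N3O3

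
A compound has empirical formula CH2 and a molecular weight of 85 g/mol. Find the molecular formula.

Empirical-formula mass = 14.03 g/mol
n = 85 / 14.03 = 6.06 ≈ 6
Molecular formula = (CH2)6 = C6H12

C6H12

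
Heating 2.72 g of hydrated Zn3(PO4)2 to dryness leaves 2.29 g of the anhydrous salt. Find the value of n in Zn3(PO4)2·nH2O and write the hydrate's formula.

Mass of water lost = 2.72 − 2.29 = 0.43 g → 0.43 / 18.02 = 0.02386 mol H2O
Molar mass of Zn3(PO4)2 = 386.08 g/mol → mol Zn3(PO4)2 = 2.29 / 386.08 = 0.005931
n = 0.02386 / 0.005931 = 4.02 ≈ 4 → Zn3(PO4)2·4H2O

Zn3(PO4)2·4H2O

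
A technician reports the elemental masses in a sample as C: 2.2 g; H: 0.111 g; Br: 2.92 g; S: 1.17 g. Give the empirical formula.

C: 2.2 g ÷ 12.01 g/mol = 0.1832 mol
H: 0.111 g ÷ 1.008 g/mol = 0.1101 mol
Br: 2.92 g ÷ 79.90 g/mol = 0.03655 mol
S: 1.17 g ÷ 32.07 g/mol = 0.03648 mol
Smallest is S at 0.03648 mol; normalising gives C 5.021, H 3.018, Br 1.002, S 1.000
≈ 5:3:1:1 → C5H3BrS

C5H3BrS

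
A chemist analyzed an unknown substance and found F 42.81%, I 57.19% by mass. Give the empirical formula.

Assume 100 g: 42.81 g F, 57.19 g I.
n(F) = 42.81/19.00 = 2.253, n(I) = 57.19/126.90 = 0.4507
Ratios (÷ 0.4507): F 5.000, I 1.000
≈ 5:1 → F5I

F5I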